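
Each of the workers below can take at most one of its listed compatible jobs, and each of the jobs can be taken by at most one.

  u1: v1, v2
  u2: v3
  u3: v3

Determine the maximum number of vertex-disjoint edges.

Unit-capacity flow: source→left, listed edges, right→sink; max matching = max flow.
Augmenting path u1→v1 (+1); matched 1.
Augmenting path u2→v3 (+1); matched 2.
No augmenting path remains; maximum matching = 2.
König certificate: {u1, v3} is a vertex cover of size 2 (every listed pair touches it), so no matching can be larger.

2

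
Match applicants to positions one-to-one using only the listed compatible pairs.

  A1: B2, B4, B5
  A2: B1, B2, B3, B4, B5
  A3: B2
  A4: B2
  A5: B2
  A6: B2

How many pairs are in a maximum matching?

3

Unit-capacity flow: source→left, listed edges, right→sink; max matching = max flow.
Augmenting path A1→B2 (+1); matched 1.
Augmenting path A2→B1 (+1); matched 2.
Augmenting path A3→B2→A1→B4 (+1); matched 3.
No augmenting path remains; maximum matching = 3.
König certificate: {A1, A2, B2} is a vertex cover of size 3 (every listed pair touches it), so no matching can be larger.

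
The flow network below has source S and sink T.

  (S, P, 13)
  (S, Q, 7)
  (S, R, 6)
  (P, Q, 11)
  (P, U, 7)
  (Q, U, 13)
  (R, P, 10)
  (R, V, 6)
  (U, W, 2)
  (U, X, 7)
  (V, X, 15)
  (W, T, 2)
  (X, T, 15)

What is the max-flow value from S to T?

15

Augment S→P→U→W→T: bottleneck 2, flow now 2.
Augment S→P→U→X→T: bottleneck 5, flow now 7.
Augment S→Q→U→X→T: bottleneck 2, flow now 9.
Augment S→R→V→X→T: bottleneck 6, flow now 15.
No augmenting path remains; maximum flow = 15.
In the residual graph, reachable from S: {S, P, Q, U}.
Min-cut edges: S→R (6), U→W (2), U→X (7); capacity 6 + 2 + 7 = 15.
This cut is saturated, so no flow can exceed 15.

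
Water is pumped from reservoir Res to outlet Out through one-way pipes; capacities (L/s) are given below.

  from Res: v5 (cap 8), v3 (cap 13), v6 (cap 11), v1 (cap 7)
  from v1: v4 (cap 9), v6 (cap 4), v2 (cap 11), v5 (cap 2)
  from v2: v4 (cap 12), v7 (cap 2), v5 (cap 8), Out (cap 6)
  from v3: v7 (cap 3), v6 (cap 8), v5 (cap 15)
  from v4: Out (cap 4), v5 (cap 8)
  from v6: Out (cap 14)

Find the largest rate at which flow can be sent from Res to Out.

Augment Res→v6→Out: bottleneck 11, flow now 11.
Augment Res→v1→v2→Out: bottleneck 6, flow now 17.
Augment Res→v1→v4→Out: bottleneck 1, flow now 18.
Augment Res→v3→v6→Out: bottleneck 3, flow now 21.
No augmenting path remains; maximum flow = 21.
In the residual graph, reachable from Res: {Res, v3, v5, v6, v7}.
Min-cut edges: Res→v1 (7), v6→Out (14); capacity 7 + 14 = 21.
This cut is saturated, so no flow can exceed 21.

21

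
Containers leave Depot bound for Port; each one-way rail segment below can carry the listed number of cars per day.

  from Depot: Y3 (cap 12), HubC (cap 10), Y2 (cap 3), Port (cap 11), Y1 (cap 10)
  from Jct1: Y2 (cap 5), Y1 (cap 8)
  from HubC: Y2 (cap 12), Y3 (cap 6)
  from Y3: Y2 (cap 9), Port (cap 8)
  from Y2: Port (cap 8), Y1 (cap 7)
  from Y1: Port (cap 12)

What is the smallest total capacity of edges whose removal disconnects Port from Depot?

39

Augment Depot→Port: bottleneck 11, flow now 11.
Augment Depot→Y3→Port: bottleneck 8, flow now 19.
Augment Depot→Y2→Port: bottleneck 3, flow now 22.
Augment Depot→Y1→Port: bottleneck 10, flow now 32.
Augment Depot→HubC→Y2→Port: bottleneck 5, flow now 37.
Augment Depot→HubC→Y2→Y1→Port: bottleneck 2, flow now 39.
No augmenting path remains; maximum flow = 39.
By max-flow min-cut, the minimum cut capacity equals the max flow.
In the residual graph, reachable from Depot: {Depot, HubC, Y3, Y2, Y1}.
Min-cut edges: Depot→Port (11), Y3→Port (8), Y2→Port (8), Y1→Port (12); capacity 11 + 8 + 8 + 12 = 39.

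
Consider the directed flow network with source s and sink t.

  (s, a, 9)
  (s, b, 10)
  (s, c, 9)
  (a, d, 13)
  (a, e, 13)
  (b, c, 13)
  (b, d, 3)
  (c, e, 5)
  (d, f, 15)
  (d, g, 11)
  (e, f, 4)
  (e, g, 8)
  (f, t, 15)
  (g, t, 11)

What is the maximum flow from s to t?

17

Augment s→a→d→f→t: bottleneck 9, flow now 9.
Augment s→b→d→f→t: bottleneck 3, flow now 12.
Augment s→c→e→f→t: bottleneck 3, flow now 15.
Augment s→c→e→g→t: bottleneck 2, flow now 17.
No augmenting path remains; maximum flow = 17.
In the residual graph, reachable from s: {s, b, c}.
Min-cut edges: s→a (9), b→d (3), c→e (5); capacity 9 + 3 + 5 = 17.
This cut is saturated, so no flow can exceed 17.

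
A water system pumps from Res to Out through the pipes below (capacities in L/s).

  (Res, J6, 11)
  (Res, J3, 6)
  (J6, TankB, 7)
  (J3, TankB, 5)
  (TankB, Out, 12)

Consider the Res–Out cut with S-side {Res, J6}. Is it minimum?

Given cut capacity: 6 + 7 = 13.
Augment Res→J6→TankB→Out: bottleneck 7, flow now 7.
Augment Res→J3→TankB→Out: bottleneck 5, flow now 12.
No augmenting path remains; maximum flow = 12.
In the residual graph, reachable from Res: {Res, J6, J3}.
Min-cut edges: J6→TankB (7), J3→TankB (5); capacity 7 + 5 = 12.
Cut capacity 13 exceeds the max flow 12, so it is not minimum.

No — its capacity is 13, but the minimum cut has capacity 12.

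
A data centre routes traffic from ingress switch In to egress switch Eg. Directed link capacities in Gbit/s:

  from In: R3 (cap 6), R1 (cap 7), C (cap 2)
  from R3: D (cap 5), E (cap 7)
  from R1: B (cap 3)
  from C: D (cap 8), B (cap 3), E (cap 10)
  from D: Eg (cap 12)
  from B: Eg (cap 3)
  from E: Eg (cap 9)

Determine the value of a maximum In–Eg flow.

11

Augment In→R3→D→Eg: bottleneck 5, flow now 5.
Augment In→R3→E→Eg: bottleneck 1, flow now 6.
Augment In→R1→B→Eg: bottleneck 3, flow now 9.
Augment In→C→D→Eg: bottleneck 2, flow now 11.
No augmenting path remains; maximum flow = 11.
In the residual graph, reachable from In: {In, R1}.
Min-cut edges: In→R3 (6), In→C (2), R1→B (3); capacity 6 + 2 + 3 = 11.
This cut is saturated, so no flow can exceed 11.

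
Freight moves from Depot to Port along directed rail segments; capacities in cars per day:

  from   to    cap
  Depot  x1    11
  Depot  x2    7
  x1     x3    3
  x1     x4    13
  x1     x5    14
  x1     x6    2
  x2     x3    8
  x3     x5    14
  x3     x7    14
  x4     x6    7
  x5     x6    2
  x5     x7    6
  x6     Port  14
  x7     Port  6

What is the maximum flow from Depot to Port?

17

Augment Depot→x1→x6→Port: bottleneck 2, flow now 2.
Augment Depot→x1→x3→x7→Port: bottleneck 3, flow now 5.
Augment Depot→x1→x4→x6→Port: bottleneck 6, flow now 11.
Augment Depot→x2→x3→x7→Port: bottleneck 3, flow now 14.
Augment Depot→x2→x3→x5→x6→Port: bottleneck 2, flow now 16.
Augment Depot→x2→x3→x1→x4→x6→Port: bottleneck 1, flow now 17. (uses reverse residual edge)
No augmenting path remains; maximum flow = 17.
In the residual graph, reachable from Depot: {Depot, x1, x2, x3, x4, x5, x7}.
Min-cut edges: x1→x6 (2), x4→x6 (7), x5→x6 (2), x7→Port (6); capacity 2 + 7 + 2 + 6 = 17.
This cut is saturated, so no flow can exceed 17.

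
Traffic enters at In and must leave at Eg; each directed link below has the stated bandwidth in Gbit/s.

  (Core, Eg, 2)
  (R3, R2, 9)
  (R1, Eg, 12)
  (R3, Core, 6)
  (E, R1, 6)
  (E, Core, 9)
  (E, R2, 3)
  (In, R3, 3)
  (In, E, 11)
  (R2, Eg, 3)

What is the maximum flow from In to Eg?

Augment In→E→R2→Eg: bottleneck 3, flow now 3.
Augment In→E→Core→Eg: bottleneck 2, flow now 5.
Augment In→E→R1→Eg: bottleneck 6, flow now 11.
No augmenting path remains; maximum flow = 11.
In the residual graph, reachable from In: {In, E, R3, R2, Core}.
Min-cut edges: E→R1 (6), R2→Eg (3), Core→Eg (2); capacity 6 + 3 + 2 = 11.
This cut is saturated, so no flow can exceed 11.

11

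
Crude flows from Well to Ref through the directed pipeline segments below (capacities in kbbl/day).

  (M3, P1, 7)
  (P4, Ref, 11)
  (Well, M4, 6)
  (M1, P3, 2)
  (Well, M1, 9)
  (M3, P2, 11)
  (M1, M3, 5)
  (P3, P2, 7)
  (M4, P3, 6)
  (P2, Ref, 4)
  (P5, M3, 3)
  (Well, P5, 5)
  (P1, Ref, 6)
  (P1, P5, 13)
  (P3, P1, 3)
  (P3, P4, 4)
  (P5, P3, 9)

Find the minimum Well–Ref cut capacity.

Augment Well→M4→P3→P2→Ref: bottleneck 4, flow now 4.
Augment Well→M4→P3→P1→Ref: bottleneck 2, flow now 6.
Augment Well→M1→M3→P1→Ref: bottleneck 4, flow now 10.
Augment Well→M1→P3→P4→Ref: bottleneck 2, flow now 12.
Augment Well→P5→P3→P4→Ref: bottleneck 2, flow now 14.
No augmenting path remains; maximum flow = 14.
By max-flow min-cut, the minimum cut capacity equals the max flow.
In the residual graph, reachable from Well: {Well, M4, M1, P5, M3, P3, P2, P1}.
Min-cut edges: P3→P4 (4), P2→Ref (4), P1→Ref (6); capacity 4 + 4 + 6 = 14.

14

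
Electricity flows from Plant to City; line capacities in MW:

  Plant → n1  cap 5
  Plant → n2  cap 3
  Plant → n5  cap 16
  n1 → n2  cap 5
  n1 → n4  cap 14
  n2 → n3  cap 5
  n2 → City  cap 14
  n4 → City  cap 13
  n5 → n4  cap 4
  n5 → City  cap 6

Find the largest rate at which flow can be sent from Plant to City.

18

Augment Plant→n2→City: bottleneck 3, flow now 3.
Augment Plant→n5→City: bottleneck 6, flow now 9.
Augment Plant→n1→n2→City: bottleneck 5, flow now 14.
Augment Plant→n5→n4→City: bottleneck 4, flow now 18.
No augmenting path remains; maximum flow = 18.
In the residual graph, reachable from Plant: {Plant, n5}.
Min-cut edges: Plant→n1 (5), Plant→n2 (3), n5→n4 (4), n5→City (6); capacity 5 + 3 + 4 + 6 = 18.
This cut is saturated, so no flow can exceed 18.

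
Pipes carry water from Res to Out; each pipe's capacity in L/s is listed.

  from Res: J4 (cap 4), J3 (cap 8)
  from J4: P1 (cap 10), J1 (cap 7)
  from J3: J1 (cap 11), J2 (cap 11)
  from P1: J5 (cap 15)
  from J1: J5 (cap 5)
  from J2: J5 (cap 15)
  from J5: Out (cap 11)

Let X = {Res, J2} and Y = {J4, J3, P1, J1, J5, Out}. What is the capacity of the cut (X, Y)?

Edges leaving {Res, J2}: Res→J4 (4), Res→J3 (8), J2→J5 (15).
Cut capacity = 4 + 8 + 15 = 27.

27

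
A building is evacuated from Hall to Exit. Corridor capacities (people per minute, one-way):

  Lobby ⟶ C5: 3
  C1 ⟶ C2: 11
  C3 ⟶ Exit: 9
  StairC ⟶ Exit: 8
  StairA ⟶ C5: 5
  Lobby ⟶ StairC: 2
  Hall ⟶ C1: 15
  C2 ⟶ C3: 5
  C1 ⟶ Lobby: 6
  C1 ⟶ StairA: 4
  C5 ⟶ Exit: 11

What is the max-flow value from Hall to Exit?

Augment Hall→C1→C2→C3→Exit: bottleneck 5, flow now 5.
Augment Hall→C1→StairA→C5→Exit: bottleneck 4, flow now 9.
Augment Hall→C1→Lobby→C5→Exit: bottleneck 3, flow now 12.
Augment Hall→C1→Lobby→StairC→Exit: bottleneck 2, flow now 14.
No augmenting path remains; maximum flow = 14.
In the residual graph, reachable from Hall: {Hall, C1, C2, Lobby}.
Min-cut edges: C1→StairA (4), C2→C3 (5), Lobby→C5 (3), Lobby→StairC (2); capacity 4 + 5 + 3 + 2 = 14.
This cut is saturated, so no flow can exceed 14.

14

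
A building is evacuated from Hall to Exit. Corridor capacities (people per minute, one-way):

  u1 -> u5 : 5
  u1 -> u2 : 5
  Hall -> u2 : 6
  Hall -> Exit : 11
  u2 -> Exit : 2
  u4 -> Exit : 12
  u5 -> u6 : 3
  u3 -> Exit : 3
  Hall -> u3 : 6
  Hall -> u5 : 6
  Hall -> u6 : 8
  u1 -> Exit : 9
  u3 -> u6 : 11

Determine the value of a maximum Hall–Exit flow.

16

Augment Hall→Exit: bottleneck 11, flow now 11.
Augment Hall→u2→Exit: bottleneck 2, flow now 13.
Augment Hall→u3→Exit: bottleneck 3, flow now 16.
No augmenting path remains; maximum flow = 16.
In the residual graph, reachable from Hall: {Hall, u2, u3, u5, u6}.
Min-cut edges: Hall→Exit (11), u2→Exit (2), u3→Exit (3); capacity 11 + 2 + 3 = 16.
This cut is saturated, so no flow can exceed 16.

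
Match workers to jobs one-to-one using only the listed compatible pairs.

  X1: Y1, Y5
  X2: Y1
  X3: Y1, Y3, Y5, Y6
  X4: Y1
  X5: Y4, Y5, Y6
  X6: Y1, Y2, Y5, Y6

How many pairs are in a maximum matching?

5

Unit-capacity flow: source→left, listed edges, right→sink; max matching = max flow.
Augmenting path X1→Y1 (+1); matched 1.
Augmenting path X3→Y3 (+1); matched 2.
Augmenting path X5→Y4 (+1); matched 3.
Augmenting path X6→Y2 (+1); matched 4.
Augmenting path X2→Y1→X1→Y5 (+1); matched 5.
No augmenting path remains; maximum matching = 5.
König certificate: {X1, X3, X5, X6, Y1} is a vertex cover of size 5 (every listed pair touches it), so no matching can be larger.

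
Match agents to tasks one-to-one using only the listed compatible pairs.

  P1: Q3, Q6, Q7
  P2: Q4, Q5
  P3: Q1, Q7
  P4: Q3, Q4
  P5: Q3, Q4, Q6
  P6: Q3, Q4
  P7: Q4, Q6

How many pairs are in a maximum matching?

Unit-capacity flow: source→left, listed edges, right→sink; max matching = max flow.
Augmenting path P1→Q3 (+1); matched 1.
Augmenting path P2→Q4 (+1); matched 2.
Augmenting path P3→Q1 (+1); matched 3.
Augmenting path P5→Q6 (+1); matched 4.
Augmenting path P4→Q3→P1→Q7 (+1); matched 5.
Augmenting path P6→Q4→P2→Q5 (+1); matched 6.
No augmenting path remains; maximum matching = 6.
König certificate: {P1, P2, P3, Q3, Q4, Q6} is a vertex cover of size 6 (every listed pair touches it), so no matching can be larger.

6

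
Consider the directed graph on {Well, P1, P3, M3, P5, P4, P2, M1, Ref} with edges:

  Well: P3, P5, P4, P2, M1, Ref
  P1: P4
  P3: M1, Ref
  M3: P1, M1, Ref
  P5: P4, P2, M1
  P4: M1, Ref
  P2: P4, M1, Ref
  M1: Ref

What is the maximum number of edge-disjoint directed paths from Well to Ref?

5

Assign every edge capacity 1; by Menger, the answer equals the max flow.
Path Well→Ref (+1); total 1.
Path Well→P3→Ref (+1); total 2.
Path Well→P4→Ref (+1); total 3.
Path Well→P2→Ref (+1); total 4.
Path Well→M1→Ref (+1); total 5.
No residual Well→Ref path; max flow = 5.
Certifying cut of size 5: {M1→Ref, P2→Ref, P4→Ref, Well→P3, Well→Ref}.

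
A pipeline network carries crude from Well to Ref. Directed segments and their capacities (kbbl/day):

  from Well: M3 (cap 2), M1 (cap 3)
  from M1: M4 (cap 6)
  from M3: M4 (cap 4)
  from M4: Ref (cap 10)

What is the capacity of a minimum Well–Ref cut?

Augment Well→M1→M4→Ref: bottleneck 3, flow now 3.
Augment Well→M3→M4→Ref: bottleneck 2, flow now 5.
No augmenting path remains; maximum flow = 5.
By max-flow min-cut, the minimum cut capacity equals the max flow.
In the residual graph, reachable from Well: {Well}.
Min-cut edges: Well→M1 (3), Well→M3 (2); capacity 3 + 2 = 5.

5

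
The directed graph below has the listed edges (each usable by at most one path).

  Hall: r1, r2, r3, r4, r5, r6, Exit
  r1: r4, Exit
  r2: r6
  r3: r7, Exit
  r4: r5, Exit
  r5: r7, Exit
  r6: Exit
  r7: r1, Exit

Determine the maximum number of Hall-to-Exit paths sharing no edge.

Assign every edge capacity 1; by Menger, the answer equals the max flow.
Path Hall→Exit (+1); total 1.
Path Hall→r1→Exit (+1); total 2.
Path Hall→r3→Exit (+1); total 3.
Path Hall→r4→Exit (+1); total 4.
Path Hall→r5→Exit (+1); total 5.
Path Hall→r6→Exit (+1); total 6.
No residual Hall→Exit path; max flow = 6.
Certifying cut of size 6: {Hall→Exit, Hall→r1, Hall→r3, Hall→r4, Hall→r5, r6→Exit}.

6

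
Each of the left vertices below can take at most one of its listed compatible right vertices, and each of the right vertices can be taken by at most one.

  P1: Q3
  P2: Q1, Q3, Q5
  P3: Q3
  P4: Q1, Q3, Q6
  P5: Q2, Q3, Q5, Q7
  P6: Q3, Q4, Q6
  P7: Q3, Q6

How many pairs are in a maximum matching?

6

Unit-capacity flow: source→left, listed edges, right→sink; max matching = max flow.
Augmenting path P1→Q3 (+1); matched 1.
Augmenting path P2→Q1 (+1); matched 2.
Augmenting path P4→Q6 (+1); matched 3.
Augmenting path P5→Q2 (+1); matched 4.
Augmenting path P6→Q4 (+1); matched 5.
Augmenting path P7→Q6→P4→Q1→P2→Q5 (+1); matched 6.
No augmenting path remains; maximum matching = 6.
König certificate: {P2, P4, P5, P6, P7, Q3} is a vertex cover of size 6 (every listed pair touches it), so no matching can be larger.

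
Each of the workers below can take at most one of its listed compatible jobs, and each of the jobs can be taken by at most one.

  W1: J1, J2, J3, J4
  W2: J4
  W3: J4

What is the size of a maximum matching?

2

Unit-capacity flow: source→left, listed edges, right→sink; max matching = max flow.
Augmenting path W1→J1 (+1); matched 1.
Augmenting path W2→J4 (+1); matched 2.
No augmenting path remains; maximum matching = 2.
König certificate: {W1, J4} is a vertex cover of size 2 (every listed pair touches it), so no matching can be larger.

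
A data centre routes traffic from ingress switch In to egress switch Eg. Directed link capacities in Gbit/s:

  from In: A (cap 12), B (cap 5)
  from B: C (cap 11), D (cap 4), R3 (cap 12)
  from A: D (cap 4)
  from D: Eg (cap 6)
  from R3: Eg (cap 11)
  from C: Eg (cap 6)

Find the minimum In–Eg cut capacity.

9

Augment In→B→D→Eg: bottleneck 4, flow now 4.
Augment In→B→R3→Eg: bottleneck 1, flow now 5.
Augment In→A→D→Eg: bottleneck 2, flow now 7.
Augment In→A→D→B→R3→Eg: bottleneck 2, flow now 9. (uses reverse residual edge)
No augmenting path remains; maximum flow = 9.
By max-flow min-cut, the minimum cut capacity equals the max flow.
In the residual graph, reachable from In: {In, A}.
Min-cut edges: In→B (5), A→D (4); capacity 5 + 4 = 9.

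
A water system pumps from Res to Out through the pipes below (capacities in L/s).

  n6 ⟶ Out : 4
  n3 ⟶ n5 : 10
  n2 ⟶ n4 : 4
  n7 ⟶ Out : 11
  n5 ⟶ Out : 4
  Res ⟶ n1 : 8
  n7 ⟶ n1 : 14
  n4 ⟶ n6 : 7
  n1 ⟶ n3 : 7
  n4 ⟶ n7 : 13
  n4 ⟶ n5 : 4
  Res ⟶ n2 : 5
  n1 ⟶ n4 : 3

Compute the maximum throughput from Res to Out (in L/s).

11

Augment Res→n1→n3→n5→Out: bottleneck 4, flow now 4.
Augment Res→n1→n4→n6→Out: bottleneck 3, flow now 7.
Augment Res→n2→n4→n6→Out: bottleneck 1, flow now 8.
Augment Res→n2→n4→n7→Out: bottleneck 3, flow now 11.
No augmenting path remains; maximum flow = 11.
In the residual graph, reachable from Res: {Res, n1, n2, n3, n5}.
Min-cut edges: n1→n4 (3), n2→n4 (4), n5→Out (4); capacity 3 + 4 + 4 = 11.
This cut is saturated, so no flow can exceed 11.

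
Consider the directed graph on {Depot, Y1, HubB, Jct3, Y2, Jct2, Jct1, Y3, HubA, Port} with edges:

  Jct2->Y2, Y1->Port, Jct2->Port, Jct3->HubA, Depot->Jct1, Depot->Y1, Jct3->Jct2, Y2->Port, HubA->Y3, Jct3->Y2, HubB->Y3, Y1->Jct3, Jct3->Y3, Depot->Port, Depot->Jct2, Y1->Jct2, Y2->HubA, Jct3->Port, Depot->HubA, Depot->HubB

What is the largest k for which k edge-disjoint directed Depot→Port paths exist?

Assign every edge capacity 1; by Menger, the answer equals the max flow.
Path Depot→Port (+1); total 1.
Path Depot→Y1→Port (+1); total 2.
Path Depot→Jct2→Port (+1); total 3.
No residual Depot→Port path; max flow = 3.
Certifying cut of size 3: {Depot→Jct2, Depot→Port, Depot→Y1}.

3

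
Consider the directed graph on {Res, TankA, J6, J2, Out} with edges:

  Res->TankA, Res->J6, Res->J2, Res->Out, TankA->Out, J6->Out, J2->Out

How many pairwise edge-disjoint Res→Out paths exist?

Assign every edge capacity 1; by Menger, the answer equals the max flow.
Path Res→Out (+1); total 1.
Path Res→TankA→Out (+1); total 2.
Path Res→J6→Out (+1); total 3.
Path Res→J2→Out (+1); total 4.
No residual Res→Out path; max flow = 4.
Certifying cut of size 4: {Res→J2, Res→J6, Res→Out, Res→TankA}.

4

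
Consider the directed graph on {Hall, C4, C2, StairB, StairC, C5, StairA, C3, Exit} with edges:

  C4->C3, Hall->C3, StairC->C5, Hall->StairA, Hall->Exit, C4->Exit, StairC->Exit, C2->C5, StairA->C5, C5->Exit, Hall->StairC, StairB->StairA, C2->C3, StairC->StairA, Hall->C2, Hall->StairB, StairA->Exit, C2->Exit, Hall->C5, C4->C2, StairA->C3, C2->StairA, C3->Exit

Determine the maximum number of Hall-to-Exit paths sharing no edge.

6

Assign every edge capacity 1; by Menger, the answer equals the max flow.
Path Hall→Exit (+1); total 1.
Path Hall→C2→Exit (+1); total 2.
Path Hall→StairC→Exit (+1); total 3.
Path Hall→C5→Exit (+1); total 4.
Path Hall→StairA→Exit (+1); total 5.
Path Hall→C3→Exit (+1); total 6.
No residual Hall→Exit path; max flow = 6.
Certifying cut of size 6: {C3→Exit, C5→Exit, Hall→C2, Hall→Exit, Hall→StairC, StairA→Exit}.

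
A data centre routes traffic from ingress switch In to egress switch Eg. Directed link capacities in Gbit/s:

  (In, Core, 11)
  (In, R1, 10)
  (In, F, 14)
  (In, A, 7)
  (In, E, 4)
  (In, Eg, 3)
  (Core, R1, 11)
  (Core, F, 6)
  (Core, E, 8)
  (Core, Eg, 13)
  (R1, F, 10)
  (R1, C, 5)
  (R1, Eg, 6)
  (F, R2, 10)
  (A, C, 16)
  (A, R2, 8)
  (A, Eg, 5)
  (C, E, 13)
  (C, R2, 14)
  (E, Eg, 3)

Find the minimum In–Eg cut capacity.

28

Augment In→Eg: bottleneck 3, flow now 3.
Augment In→Core→Eg: bottleneck 11, flow now 14.
Augment In→R1→Eg: bottleneck 6, flow now 20.
Augment In→A→Eg: bottleneck 5, flow now 25.
Augment In→E→Eg: bottleneck 3, flow now 28.
No augmenting path remains; maximum flow = 28.
By max-flow min-cut, the minimum cut capacity equals the max flow.
In the residual graph, reachable from In: {In, R1, F, A, C, E, R2}.
Min-cut edges: In→Core (11), In→Eg (3), R1→Eg (6), A→Eg (5), E→Eg (3); capacity 11 + 3 + 6 + 5 + 3 = 28.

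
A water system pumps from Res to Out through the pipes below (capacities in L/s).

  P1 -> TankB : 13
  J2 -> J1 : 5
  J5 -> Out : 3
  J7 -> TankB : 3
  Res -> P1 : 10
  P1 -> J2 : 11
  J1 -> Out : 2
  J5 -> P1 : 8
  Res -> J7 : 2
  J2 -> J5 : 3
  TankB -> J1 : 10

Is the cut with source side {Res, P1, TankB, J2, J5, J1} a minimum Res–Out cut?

No — its capacity is 7, but the minimum cut has capacity 5.

Given cut capacity: 2 + 3 + 2 = 7.
Augment Res→P1→TankB→J1→Out: bottleneck 2, flow now 2.
Augment Res→P1→J2→J5→Out: bottleneck 3, flow now 5.
No augmenting path remains; maximum flow = 5.
In the residual graph, reachable from Res: {Res, P1, J7, TankB, J2, J1}.
Min-cut edges: J2→J5 (3), J1→Out (2); capacity 3 + 2 = 5.
Cut capacity 7 exceeds the max flow 5, so it is not minimum.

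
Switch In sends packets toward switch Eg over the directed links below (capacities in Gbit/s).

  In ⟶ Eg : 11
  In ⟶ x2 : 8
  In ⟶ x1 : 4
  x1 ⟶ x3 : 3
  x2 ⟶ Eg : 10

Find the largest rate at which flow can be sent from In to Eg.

19

Augment In→Eg: bottleneck 11, flow now 11.
Augment In→x2→Eg: bottleneck 8, flow now 19.
No augmenting path remains; maximum flow = 19.
In the residual graph, reachable from In: {In, x1, x3}.
Min-cut edges: In→x2 (8), In→Eg (11); capacity 8 + 11 = 19.
This cut is saturated, so no flow can exceed 19.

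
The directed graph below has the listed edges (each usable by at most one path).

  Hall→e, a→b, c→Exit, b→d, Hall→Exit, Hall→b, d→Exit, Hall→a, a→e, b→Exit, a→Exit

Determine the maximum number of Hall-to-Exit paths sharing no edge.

3

Assign every edge capacity 1; by Menger, the answer equals the max flow.
Path Hall→Exit (+1); total 1.
Path Hall→a→Exit (+1); total 2.
Path Hall→b→Exit (+1); total 3.
No residual Hall→Exit path; max flow = 3.
Certifying cut of size 3: {Hall→Exit, Hall→a, Hall→b}.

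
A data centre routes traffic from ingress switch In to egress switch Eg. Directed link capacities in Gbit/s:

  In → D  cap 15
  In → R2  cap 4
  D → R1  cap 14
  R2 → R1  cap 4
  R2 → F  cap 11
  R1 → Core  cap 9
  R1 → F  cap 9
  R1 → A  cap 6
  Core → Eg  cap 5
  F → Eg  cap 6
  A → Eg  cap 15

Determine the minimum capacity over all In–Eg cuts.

17

Augment In→R2→F→Eg: bottleneck 4, flow now 4.
Augment In→D→R1→Core→Eg: bottleneck 5, flow now 9.
Augment In→D→R1→F→Eg: bottleneck 2, flow now 11.
Augment In→D→R1→A→Eg: bottleneck 6, flow now 17.
No augmenting path remains; maximum flow = 17.
By max-flow min-cut, the minimum cut capacity equals the max flow.
In the residual graph, reachable from In: {In, D, R2, R1, Core, F}.
Min-cut edges: R1→A (6), Core→Eg (5), F→Eg (6); capacity 6 + 5 + 6 = 17.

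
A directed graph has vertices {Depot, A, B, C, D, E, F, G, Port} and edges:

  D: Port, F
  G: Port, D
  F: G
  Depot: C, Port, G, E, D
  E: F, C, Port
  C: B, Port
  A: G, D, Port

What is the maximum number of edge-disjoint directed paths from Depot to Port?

5

Assign every edge capacity 1; by Menger, the answer equals the max flow.
Path Depot→Port (+1); total 1.
Path Depot→C→Port (+1); total 2.
Path Depot→D→Port (+1); total 3.
Path Depot→E→Port (+1); total 4.
Path Depot→G→Port (+1); total 5.
No residual Depot→Port path; max flow = 5.
Certifying cut of size 5: {Depot→C, Depot→D, Depot→E, Depot→G, Depot→Port}.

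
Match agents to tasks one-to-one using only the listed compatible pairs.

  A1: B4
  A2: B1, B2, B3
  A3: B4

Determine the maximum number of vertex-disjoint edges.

Unit-capacity flow: source→left, listed edges, right→sink; max matching = max flow.
Augmenting path A1→B4 (+1); matched 1.
Augmenting path A2→B1 (+1); matched 2.
No augmenting path remains; maximum matching = 2.
König certificate: {A2, B4} is a vertex cover of size 2 (every listed pair touches it), so no matching can be larger.

2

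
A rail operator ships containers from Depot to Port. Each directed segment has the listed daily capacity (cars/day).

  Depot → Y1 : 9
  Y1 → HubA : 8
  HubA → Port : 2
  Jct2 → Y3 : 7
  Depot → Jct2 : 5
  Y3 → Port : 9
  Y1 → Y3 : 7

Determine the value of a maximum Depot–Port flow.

11

Augment Depot→Jct2→Y3→Port: bottleneck 5, flow now 5.
Augment Depot→Y1→Y3→Port: bottleneck 4, flow now 9.
Augment Depot→Y1→HubA→Port: bottleneck 2, flow now 11.
No augmenting path remains; maximum flow = 11.
In the residual graph, reachable from Depot: {Depot, Jct2, Y1, Y3, HubA}.
Min-cut edges: Y3→Port (9), HubA→Port (2); capacity 9 + 2 = 11.
This cut is saturated, so no flow can exceed 11.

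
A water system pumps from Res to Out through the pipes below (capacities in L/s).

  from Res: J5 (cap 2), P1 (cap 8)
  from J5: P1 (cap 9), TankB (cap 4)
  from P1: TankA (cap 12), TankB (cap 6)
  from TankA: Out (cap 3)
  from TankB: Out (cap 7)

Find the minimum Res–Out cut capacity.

Augment Res→J5→TankB→Out: bottleneck 2, flow now 2.
Augment Res→P1→TankA→Out: bottleneck 3, flow now 5.
Augment Res→P1→TankB→Out: bottleneck 5, flow now 10.
No augmenting path remains; maximum flow = 10.
By max-flow min-cut, the minimum cut capacity equals the max flow.
In the residual graph, reachable from Res: {Res}.
Min-cut edges: Res→J5 (2), Res→P1 (8); capacity 2 + 8 = 10.

10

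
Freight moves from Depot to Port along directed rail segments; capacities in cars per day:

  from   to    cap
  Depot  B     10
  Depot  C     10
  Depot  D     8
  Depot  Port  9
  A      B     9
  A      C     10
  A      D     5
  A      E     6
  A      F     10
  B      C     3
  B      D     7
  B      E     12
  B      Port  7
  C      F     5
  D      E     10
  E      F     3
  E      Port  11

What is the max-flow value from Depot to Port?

27

Augment Depot→Port: bottleneck 9, flow now 9.
Augment Depot→B→Port: bottleneck 7, flow now 16.
Augment Depot→B→E→Port: bottleneck 3, flow now 19.
Augment Depot→D→E→Port: bottleneck 8, flow now 27.
No augmenting path remains; maximum flow = 27.
In the residual graph, reachable from Depot: {Depot, C, F}.
Min-cut edges: Depot→B (10), Depot→D (8), Depot→Port (9); capacity 10 + 8 + 9 = 27.
This cut is saturated, so no flow can exceed 27.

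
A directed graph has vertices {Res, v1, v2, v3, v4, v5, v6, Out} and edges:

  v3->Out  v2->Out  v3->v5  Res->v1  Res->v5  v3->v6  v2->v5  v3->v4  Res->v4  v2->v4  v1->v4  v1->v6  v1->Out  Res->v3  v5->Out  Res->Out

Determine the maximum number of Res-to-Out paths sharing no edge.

4

Assign every edge capacity 1; by Menger, the answer equals the max flow.
Path Res→Out (+1); total 1.
Path Res→v1→Out (+1); total 2.
Path Res→v3→Out (+1); total 3.
Path Res→v5→Out (+1); total 4.
No residual Res→Out path; max flow = 4.
Certifying cut of size 4: {Res→Out, Res→v1, Res→v3, Res→v5}.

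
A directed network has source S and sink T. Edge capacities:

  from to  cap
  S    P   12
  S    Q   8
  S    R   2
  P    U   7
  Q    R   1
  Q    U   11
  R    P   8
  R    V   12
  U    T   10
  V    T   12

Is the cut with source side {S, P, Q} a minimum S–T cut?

Given cut capacity: 2 + 7 + 1 + 11 = 21.
Augment S→P→U→T: bottleneck 7, flow now 7.
Augment S→Q→U→T: bottleneck 3, flow now 10.
Augment S→R→V→T: bottleneck 2, flow now 12.
Augment S→Q→R→V→T: bottleneck 1, flow now 13.
No augmenting path remains; maximum flow = 13.
In the residual graph, reachable from S: {S, P, Q, U}.
Min-cut edges: S→R (2), Q→R (1), U→T (10); capacity 2 + 1 + 10 = 13.
Cut capacity 21 exceeds the max flow 13, so it is not minimum.

No — its capacity is 21, but the minimum cut has capacity 13.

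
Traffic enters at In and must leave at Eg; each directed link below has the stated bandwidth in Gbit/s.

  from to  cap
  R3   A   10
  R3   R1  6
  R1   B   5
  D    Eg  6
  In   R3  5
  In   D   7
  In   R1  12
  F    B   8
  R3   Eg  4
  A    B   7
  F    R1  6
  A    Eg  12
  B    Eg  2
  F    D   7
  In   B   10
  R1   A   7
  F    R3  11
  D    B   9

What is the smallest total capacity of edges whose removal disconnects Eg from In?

20

Augment In→R3→Eg: bottleneck 4, flow now 4.
Augment In→D→Eg: bottleneck 6, flow now 10.
Augment In→B→Eg: bottleneck 2, flow now 12.
Augment In→R3→A→Eg: bottleneck 1, flow now 13.
Augment In→R1→A→Eg: bottleneck 7, flow now 20.
No augmenting path remains; maximum flow = 20.
By max-flow min-cut, the minimum cut capacity equals the max flow.
In the residual graph, reachable from In: {In, R1, D, B}.
Min-cut edges: In→R3 (5), R1→A (7), D→Eg (6), B→Eg (2); capacity 5 + 7 + 6 + 2 = 20.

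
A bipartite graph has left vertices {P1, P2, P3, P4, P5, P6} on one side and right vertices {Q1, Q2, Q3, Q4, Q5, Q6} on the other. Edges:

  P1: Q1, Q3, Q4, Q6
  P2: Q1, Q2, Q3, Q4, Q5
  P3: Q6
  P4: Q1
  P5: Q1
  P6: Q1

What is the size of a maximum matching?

Unit-capacity flow: source→left, listed edges, right→sink; max matching = max flow.
Augmenting path P1→Q1 (+1); matched 1.
Augmenting path P2→Q2 (+1); matched 2.
Augmenting path P3→Q6 (+1); matched 3.
Augmenting path P4→Q1→P1→Q3 (+1); matched 4.
No augmenting path remains; maximum matching = 4.
König certificate: {P1, P2, P3, Q1} is a vertex cover of size 4 (every listed pair touches it), so no matching can be larger.

4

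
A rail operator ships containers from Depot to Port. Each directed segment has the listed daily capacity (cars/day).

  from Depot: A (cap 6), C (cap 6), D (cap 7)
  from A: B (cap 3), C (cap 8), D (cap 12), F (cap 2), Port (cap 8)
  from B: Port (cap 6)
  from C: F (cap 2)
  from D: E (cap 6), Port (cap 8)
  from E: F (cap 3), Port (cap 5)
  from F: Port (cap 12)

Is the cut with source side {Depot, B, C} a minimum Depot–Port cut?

No — its capacity is 21, but the minimum cut has capacity 15.

Given cut capacity: 6 + 7 + 6 + 2 = 21.
Augment Depot→A→Port: bottleneck 6, flow now 6.
Augment Depot→D→Port: bottleneck 7, flow now 13.
Augment Depot→C→F→Port: bottleneck 2, flow now 15.
No augmenting path remains; maximum flow = 15.
In the residual graph, reachable from Depot: {Depot, C}.
Min-cut edges: Depot→A (6), Depot→D (7), C→F (2); capacity 6 + 7 + 2 = 15.
Cut capacity 21 exceeds the max flow 15, so it is not minimum.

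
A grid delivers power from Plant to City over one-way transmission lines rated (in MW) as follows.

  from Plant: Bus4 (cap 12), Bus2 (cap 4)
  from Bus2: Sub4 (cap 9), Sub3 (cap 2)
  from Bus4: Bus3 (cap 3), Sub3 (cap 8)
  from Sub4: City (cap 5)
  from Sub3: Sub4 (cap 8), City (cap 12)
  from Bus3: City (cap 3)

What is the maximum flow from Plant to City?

15

Augment Plant→Bus2→Sub4→City: bottleneck 4, flow now 4.
Augment Plant→Bus4→Sub3→City: bottleneck 8, flow now 12.
Augment Plant→Bus4→Bus3→City: bottleneck 3, flow now 15.
No augmenting path remains; maximum flow = 15.
In the residual graph, reachable from Plant: {Plant, Bus4}.
Min-cut edges: Plant→Bus2 (4), Bus4→Sub3 (8), Bus4→Bus3 (3); capacity 4 + 8 + 3 = 15.
This cut is saturated, so no flow can exceed 15.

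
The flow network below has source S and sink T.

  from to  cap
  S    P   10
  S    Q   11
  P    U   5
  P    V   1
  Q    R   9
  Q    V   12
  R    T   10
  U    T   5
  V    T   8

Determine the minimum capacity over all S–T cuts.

17

Augment S→P→U→T: bottleneck 5, flow now 5.
Augment S→P→V→T: bottleneck 1, flow now 6.
Augment S→Q→R→T: bottleneck 9, flow now 15.
Augment S→Q→V→T: bottleneck 2, flow now 17.
No augmenting path remains; maximum flow = 17.
By max-flow min-cut, the minimum cut capacity equals the max flow.
In the residual graph, reachable from S: {S, P}.
Min-cut edges: S→Q (11), P→U (5), P→V (1); capacity 11 + 5 + 1 = 17.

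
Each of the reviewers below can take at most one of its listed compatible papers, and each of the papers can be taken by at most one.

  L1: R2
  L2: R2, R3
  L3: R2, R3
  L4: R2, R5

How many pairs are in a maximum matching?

3

Unit-capacity flow: source→left, listed edges, right→sink; max matching = max flow.
Augmenting path L1→R2 (+1); matched 1.
Augmenting path L2→R3 (+1); matched 2.
Augmenting path L4→R5 (+1); matched 3.
No augmenting path remains; maximum matching = 3.
König certificate: {L4, R2, R3} is a vertex cover of size 3 (every listed pair touches it), so no matching can be larger.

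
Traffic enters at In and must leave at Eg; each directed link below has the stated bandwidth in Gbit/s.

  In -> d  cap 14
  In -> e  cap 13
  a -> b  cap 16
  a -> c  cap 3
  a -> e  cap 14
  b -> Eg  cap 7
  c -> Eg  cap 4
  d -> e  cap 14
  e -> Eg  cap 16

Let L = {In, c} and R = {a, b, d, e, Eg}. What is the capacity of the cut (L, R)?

Edges leaving {In, c}: In→d (14), In→e (13), c→Eg (4).
Cut capacity = 14 + 13 + 4 = 31.

31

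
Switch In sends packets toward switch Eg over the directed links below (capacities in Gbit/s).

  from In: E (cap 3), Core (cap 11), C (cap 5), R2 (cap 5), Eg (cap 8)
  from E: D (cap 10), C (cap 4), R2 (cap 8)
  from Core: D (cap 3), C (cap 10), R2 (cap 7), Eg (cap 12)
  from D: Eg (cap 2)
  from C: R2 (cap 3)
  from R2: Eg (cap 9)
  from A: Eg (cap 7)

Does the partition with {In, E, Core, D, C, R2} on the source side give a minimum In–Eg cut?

No — its capacity is 31, but the minimum cut has capacity 30.

Given cut capacity: 8 + 12 + 2 + 9 = 31.
Augment In→Eg: bottleneck 8, flow now 8.
Augment In→Core→Eg: bottleneck 11, flow now 19.
Augment In→R2→Eg: bottleneck 5, flow now 24.
Augment In→E→D→Eg: bottleneck 2, flow now 26.
Augment In→E→R2→Eg: bottleneck 1, flow now 27.
Augment In→C→R2→Eg: bottleneck 3, flow now 30.
No augmenting path remains; maximum flow = 30.
In the residual graph, reachable from In: {In, C}.
Min-cut edges: In→E (3), In→Core (11), In→R2 (5), In→Eg (8), C→R2 (3); capacity 3 + 11 + 5 + 8 + 3 = 30.
Cut capacity 31 exceeds the max flow 30, so it is not minimum.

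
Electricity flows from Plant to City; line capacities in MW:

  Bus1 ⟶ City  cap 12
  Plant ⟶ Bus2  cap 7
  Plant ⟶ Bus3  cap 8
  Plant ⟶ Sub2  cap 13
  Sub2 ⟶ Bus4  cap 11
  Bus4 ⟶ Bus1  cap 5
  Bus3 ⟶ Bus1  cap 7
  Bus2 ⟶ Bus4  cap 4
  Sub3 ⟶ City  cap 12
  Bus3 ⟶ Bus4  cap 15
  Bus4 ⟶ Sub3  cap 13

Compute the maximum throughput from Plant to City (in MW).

23

Augment Plant→Bus3→Bus1→City: bottleneck 7, flow now 7.
Augment Plant→Bus3→Bus4→Bus1→City: bottleneck 1, flow now 8.
Augment Plant→Sub2→Bus4→Bus1→City: bottleneck 4, flow now 12.
Augment Plant→Sub2→Bus4→Sub3→City: bottleneck 7, flow now 19.
Augment Plant→Bus2→Bus4→Sub3→City: bottleneck 4, flow now 23.
No augmenting path remains; maximum flow = 23.
In the residual graph, reachable from Plant: {Plant, Sub2, Bus2}.
Min-cut edges: Plant→Bus3 (8), Sub2→Bus4 (11), Bus2→Bus4 (4); capacity 8 + 11 + 4 = 23.
This cut is saturated, so no flow can exceed 23.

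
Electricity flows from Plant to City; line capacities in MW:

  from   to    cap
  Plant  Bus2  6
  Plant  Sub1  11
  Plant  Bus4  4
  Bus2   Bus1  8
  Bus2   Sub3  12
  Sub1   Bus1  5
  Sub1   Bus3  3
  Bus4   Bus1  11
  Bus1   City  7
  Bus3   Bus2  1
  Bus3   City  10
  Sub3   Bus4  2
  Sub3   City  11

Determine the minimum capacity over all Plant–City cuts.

Augment Plant→Bus2→Bus1→City: bottleneck 6, flow now 6.
Augment Plant→Sub1→Bus1→City: bottleneck 1, flow now 7.
Augment Plant→Sub1→Bus3→City: bottleneck 3, flow now 10.
Augment Plant→Sub1→Bus1→Bus2→Sub3→City: bottleneck 4, flow now 14. (uses reverse residual edge)
Augment Plant→Bus4→Bus1→Bus2→Sub3→City: bottleneck 2, flow now 16. (uses reverse residual edge)
No augmenting path remains; maximum flow = 16.
By max-flow min-cut, the minimum cut capacity equals the max flow.
In the residual graph, reachable from Plant: {Plant, Sub1, Bus4, Bus1}.
Min-cut edges: Plant→Bus2 (6), Sub1→Bus3 (3), Bus1→City (7); capacity 6 + 3 + 7 = 16.

16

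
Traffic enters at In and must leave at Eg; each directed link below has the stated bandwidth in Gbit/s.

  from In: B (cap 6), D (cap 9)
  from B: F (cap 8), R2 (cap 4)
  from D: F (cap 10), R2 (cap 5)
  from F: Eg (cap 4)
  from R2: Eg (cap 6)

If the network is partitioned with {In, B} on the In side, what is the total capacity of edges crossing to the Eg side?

21

Edges leaving {In, B}: In→D (9), B→F (8), B→R2 (4).
Cut capacity = 9 + 8 + 4 = 21.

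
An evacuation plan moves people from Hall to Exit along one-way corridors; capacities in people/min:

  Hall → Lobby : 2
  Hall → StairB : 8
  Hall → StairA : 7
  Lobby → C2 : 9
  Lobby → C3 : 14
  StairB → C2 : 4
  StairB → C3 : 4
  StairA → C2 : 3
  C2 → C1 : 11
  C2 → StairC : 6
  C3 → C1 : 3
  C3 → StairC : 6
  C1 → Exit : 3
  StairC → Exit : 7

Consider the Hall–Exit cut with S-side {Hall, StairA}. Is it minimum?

Given cut capacity: 2 + 8 + 3 = 13.
Augment Hall→Lobby→C2→C1→Exit: bottleneck 2, flow now 2.
Augment Hall→StairB→C2→C1→Exit: bottleneck 1, flow now 3.
Augment Hall→StairB→C2→StairC→Exit: bottleneck 3, flow now 6.
Augment Hall→StairB→C3→StairC→Exit: bottleneck 4, flow now 10.
No augmenting path remains; maximum flow = 10.
In the residual graph, reachable from Hall: {Hall, Lobby, StairB, StairA, C2, C3, C1, StairC}.
Min-cut edges: C1→Exit (3), StairC→Exit (7); capacity 3 + 7 = 10.
Cut capacity 13 exceeds the max flow 10, so it is not minimum.

No — its capacity is 13, but the minimum cut has capacity 10.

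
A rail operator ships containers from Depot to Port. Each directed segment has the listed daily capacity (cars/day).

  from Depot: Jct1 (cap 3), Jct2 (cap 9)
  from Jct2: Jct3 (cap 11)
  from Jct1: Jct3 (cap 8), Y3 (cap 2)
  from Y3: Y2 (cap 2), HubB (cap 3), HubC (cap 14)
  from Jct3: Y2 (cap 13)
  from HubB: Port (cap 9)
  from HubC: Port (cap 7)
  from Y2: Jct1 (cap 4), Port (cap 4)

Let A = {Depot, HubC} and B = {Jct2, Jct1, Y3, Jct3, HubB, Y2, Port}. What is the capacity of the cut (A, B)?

19

Edges leaving {Depot, HubC}: Depot→Jct2 (9), Depot→Jct1 (3), HubC→Port (7).
Cut capacity = 9 + 3 + 7 = 19.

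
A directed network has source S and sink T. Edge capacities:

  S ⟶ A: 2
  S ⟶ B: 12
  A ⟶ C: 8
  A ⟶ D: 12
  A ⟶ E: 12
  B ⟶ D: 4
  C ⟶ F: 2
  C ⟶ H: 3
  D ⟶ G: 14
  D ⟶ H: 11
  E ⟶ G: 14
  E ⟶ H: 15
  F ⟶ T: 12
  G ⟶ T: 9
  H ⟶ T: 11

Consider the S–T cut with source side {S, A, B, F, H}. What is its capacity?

59

Edges leaving {S, A, B, F, H}: A→C (8), A→D (12), A→E (12), B→D (4), F→T (12), H→T (11).
Cut capacity = 8 + 12 + 12 + 4 + 12 + 11 = 59.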